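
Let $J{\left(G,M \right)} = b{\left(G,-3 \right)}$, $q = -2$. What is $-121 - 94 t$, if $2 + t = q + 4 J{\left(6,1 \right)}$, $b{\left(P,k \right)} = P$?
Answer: $-2001$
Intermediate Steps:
$J{\left(G,M \right)} = G$
$t = 20$ ($t = -2 + \left(-2 + 4 \cdot 6\right) = -2 + \left(-2 + 24\right) = -2 + 22 = 20$)
$-121 - 94 t = -121 - 1880 = -2001$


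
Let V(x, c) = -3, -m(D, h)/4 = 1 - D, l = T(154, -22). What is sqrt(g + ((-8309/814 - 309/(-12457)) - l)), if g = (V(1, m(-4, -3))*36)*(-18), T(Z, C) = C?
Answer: sqrt(201096261679375238)/10139998 ≈ 44.225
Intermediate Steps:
l = -22
m(D, h) = -4 + 4*D (m(D, h) = -4*(1 - D) = -4 + 4*D)
g = 1944 (g = -3*36*(-18) = -108*(-18) = 1944)
sqrt(g + ((-8309/814 - 309/(-12457)) - l)) = sqrt(1944 + ((-8309/814 - 309/(-12457)) - 1*(-22))) = sqrt(1944 + ((-8309*1/814 - 309*(-1/12457)) + 22)) = sqrt(1944 + ((-8309/814 + 309/12457) + 22)) = sqrt(1944 + (-103253687/10139998 + 22)) = sqrt(1944 + 119826269/10139998) = sqrt(19831982381/10139998) = sqrt(201096261679375238)/10139998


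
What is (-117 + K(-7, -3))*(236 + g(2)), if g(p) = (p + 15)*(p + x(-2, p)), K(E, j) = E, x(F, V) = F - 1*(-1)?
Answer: -31372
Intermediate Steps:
x(F, V) = 1 + F (x(F, V) = F + 1 = 1 + F)
g(p) = (-1 + p)*(15 + p) (g(p) = (p + 15)*(p + (1 - 2)) = (15 + p)*(p - 1) = (15 + p)*(-1 + p) = (-1 + p)*(15 + p))
(-117 + K(-7, -3))*(236 + g(2)) = (-117 - 7)*(236 + (-15 + 2² + 14*2)) = -124*(236 + (-15 + 4 + 28)) = -124*(236 + 17) = -124*253 = -31372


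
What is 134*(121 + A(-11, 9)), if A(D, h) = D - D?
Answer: 16214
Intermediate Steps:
A(D, h) = 0
134*(121 + A(-11, 9)) = 134*(121 + 0) = 134*121 = 16214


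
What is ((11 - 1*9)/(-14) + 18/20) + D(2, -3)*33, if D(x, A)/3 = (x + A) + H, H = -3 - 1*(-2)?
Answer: -13807/70 ≈ -197.24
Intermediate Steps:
H = -1 (H = -3 + 2 = -1)
D(x, A) = -3 + 3*A + 3*x (D(x, A) = 3*((x + A) - 1) = 3*((A + x) - 1) = 3*(-1 + A + x) = -3 + 3*A + 3*x)
((11 - 1*9)/(-14) + 18/20) + D(2, -3)*33 = ((11 - 1*9)/(-14) + 18/20) + (-3 + 3*(-3) + 3*2)*33 = ((11 - 9)*(-1/14) + 18*(1/20)) + (-3 - 9 + 6)*33 = (2*(-1/14) + 9/10) - 6*33 = (-⅐ + 9/10) - 198 = 53/70 - 198 = -13807/70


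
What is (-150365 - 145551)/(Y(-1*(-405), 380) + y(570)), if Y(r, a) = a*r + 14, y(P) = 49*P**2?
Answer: -147958/8037007 ≈ -0.018410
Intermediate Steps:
Y(r, a) = 14 + a*r
(-150365 - 145551)/(Y(-1*(-405), 380) + y(570)) = (-150365 - 145551)/((14 + 380*(-1*(-405))) + 49*570**2) = -295916/((14 + 380*405) + 49*324900) = -295916/((14 + 153900) + 15920100) = -295916/(153914 + 15920100) = -295916/16074014 = -295916*1/16074014 = -147958/8037007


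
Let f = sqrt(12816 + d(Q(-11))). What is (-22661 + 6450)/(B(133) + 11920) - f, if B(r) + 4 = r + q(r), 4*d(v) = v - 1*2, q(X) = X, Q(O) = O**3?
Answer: -16211/12182 - 7*sqrt(1019)/2 ≈ -113.06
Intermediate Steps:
d(v) = -1/2 + v/4 (d(v) = (v - 1*2)/4 = (v - 2)/4 = (-2 + v)/4 = -1/2 + v/4)
B(r) = -4 + 2*r (B(r) = -4 + (r + r) = -4 + 2*r)
f = 7*sqrt(1019)/2 (f = sqrt(12816 + (-1/2 + (1/4)*(-11)**3)) = sqrt(12816 + (-1/2 + (1/4)*(-1331))) = sqrt(12816 + (-1/2 - 1331/4)) = sqrt(12816 - 1333/4) = sqrt(49931/4) = 7*sqrt(1019)/2 ≈ 111.73)
(-22661 + 6450)/(B(133) + 11920) - f = (-22661 + 6450)/((-4 + 2*133) + 11920) - 7*sqrt(1019)/2 = -16211/((-4 + 266) + 11920) - 7*sqrt(1019)/2 = -16211/(262 + 11920) - 7*sqrt(1019)/2 = -16211/12182 - 7*sqrt(1019)/2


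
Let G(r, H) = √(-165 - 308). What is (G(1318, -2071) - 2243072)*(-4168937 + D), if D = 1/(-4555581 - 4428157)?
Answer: 42004481527666474752/4491869 - 37452637746507*I*√473/8983738 ≈ 9.3512e+12 - 9.0668e+7*I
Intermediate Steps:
G(r, H) = I*√473 (G(r, H) = √(-473) = I*√473)
D = -1/8983738 (D = 1/(-8983738) = -1/8983738 ≈ -1.1131e-7)
(G(1318, -2071) - 2243072)*(-4168937 + D) = (I*√473 - 2243072)*(-4168937 - 1/8983738) = (-2243072 + I*√473)*(-37452637746507/8983738) = 42004481527666474752/4491869 - 37452637746507*I*√473/8983738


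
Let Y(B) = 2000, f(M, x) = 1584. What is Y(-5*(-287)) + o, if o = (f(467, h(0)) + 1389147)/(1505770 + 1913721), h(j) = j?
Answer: 6840372731/3419491 ≈ 2000.4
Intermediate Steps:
o = 1390731/3419491 (o = (1584 + 1389147)/(1505770 + 1913721) = 1390731/3419491 ≈ 0.40671)
Y(-5*(-287)) + o = 2000 + 1390731/3419491 = 6840372731/3419491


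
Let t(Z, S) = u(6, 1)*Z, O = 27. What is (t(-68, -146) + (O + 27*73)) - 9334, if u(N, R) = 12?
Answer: -8152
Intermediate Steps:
t(Z, S) = 12*Z
(t(-68, -146) + (O + 27*73)) - 9334 = (12*(-68) + (27 + 27*73)) - 9334 = (-816 + (27 + 1971)) - 9334 = (-816 + 1998) - 9334 = 1182 - 9334 = -8152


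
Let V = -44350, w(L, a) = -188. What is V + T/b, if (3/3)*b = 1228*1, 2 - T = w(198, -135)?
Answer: -27230805/614 ≈ -44350.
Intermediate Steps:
T = 190 (T = 2 - 1*(-188) = 2 + 188 = 190)
b = 1228 (b = 1228*1 = 1228)
V + T/b = -44350 + 190/1228 = -44350 + 190*(1/1228) = -44350 + 95/614 = -27230805/614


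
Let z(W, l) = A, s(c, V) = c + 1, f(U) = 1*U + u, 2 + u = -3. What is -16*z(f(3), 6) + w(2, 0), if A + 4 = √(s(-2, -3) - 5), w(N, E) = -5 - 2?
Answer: 57 - 16*I*√6 ≈ 57.0 - 39.192*I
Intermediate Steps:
u = -5 (u = -2 - 3 = -5)
f(U) = -5 + U (f(U) = 1*U - 5 = U - 5 = -5 + U)
w(N, E) = -7
s(c, V) = 1 + c
A = -4 + I*√6 (A = -4 + √((1 - 2) - 5) = -4 + √(-1 - 5) = -4 + √(-6) = -4 + I*√6 ≈ -4.0 + 2.4495*I)
z(W, l) = -4 + I*√6
-16*z(f(3), 6) + w(2, 0) = -16*(-4 + I*√6) - 7 = (64 - 16*I*√6) - 7 = 57 - 16*I*√6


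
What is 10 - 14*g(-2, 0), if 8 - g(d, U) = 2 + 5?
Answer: -4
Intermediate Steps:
g(d, U) = 1 (g(d, U) = 8 - (2 + 5) = 8 - 1*7 = 8 - 7 = 1)
10 - 14*g(-2, 0) = 10 - 14*1 = 10 - 14 = -4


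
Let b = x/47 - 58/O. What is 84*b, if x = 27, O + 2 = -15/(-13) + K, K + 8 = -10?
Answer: 504636/1645 ≈ 306.77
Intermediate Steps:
K = -18 (K = -8 - 10 = -18)
O = -245/13 (O = -2 + (-15/(-13) - 18) = -2 + (-15*(-1/13) - 18) = -2 + (15/13 - 18) = -2 - 219/13 = -245/13 ≈ -18.846)
b = 42053/11515 (b = 27/47 - 58/(-245/13) = 27*(1/47) - 58*(-13/245) = 27/47 + 754/245 = 42053/11515 ≈ 3.6520)
84*b = 84*(42053/11515) = 504636/1645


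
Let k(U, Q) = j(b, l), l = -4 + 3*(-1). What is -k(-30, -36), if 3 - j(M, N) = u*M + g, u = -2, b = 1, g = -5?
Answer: -10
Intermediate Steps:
l = -7 (l = -4 - 3 = -7)
j(M, N) = 8 + 2*M (j(M, N) = 3 - (-2*M - 5) = 3 - (-5 - 2*M) = 3 + (5 + 2*M) = 8 + 2*M)
k(U, Q) = 10 (k(U, Q) = 8 + 2*1 = 8 + 2 = 10)
-k(-30, -36) = -1*10 = -10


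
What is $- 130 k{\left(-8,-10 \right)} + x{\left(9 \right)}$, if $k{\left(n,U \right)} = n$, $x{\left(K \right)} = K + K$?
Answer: $1058$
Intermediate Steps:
$x{\left(K \right)} = 2 K$
$- 130 k{\left(-8,-10 \right)} + x{\left(9 \right)} = \left(-130\right) \left(-8\right) + 2 \cdot 9 = 1040 + 18 = 1058$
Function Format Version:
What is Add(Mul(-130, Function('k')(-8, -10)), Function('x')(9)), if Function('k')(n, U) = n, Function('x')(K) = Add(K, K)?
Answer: 1058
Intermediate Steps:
Function('x')(K) = Mul(2, K)
Add(Mul(-130, Function('k')(-8, -10)), Function('x')(9)) = Add(Mul(-130, -8), Mul(2, 9)) = Add(1040, 18) = 1058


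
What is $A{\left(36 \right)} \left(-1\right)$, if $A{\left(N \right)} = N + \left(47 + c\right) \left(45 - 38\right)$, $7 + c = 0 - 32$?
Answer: $-92$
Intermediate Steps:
$c = -39$ ($c = -7 + \left(0 - 32\right) = -7 - 32 = -39$)
$A{\left(N \right)} = 56 + N$ ($A{\left(N \right)} = N + \left(47 - 39\right) \left(45 - 38\right) = N + 8 \cdot 7 = N + 56 = 56 + N$)
$A{\left(36 \right)} \left(-1\right) = \left(56 + 36\right) \left(-1\right) = 92 \left(-1\right) = -92$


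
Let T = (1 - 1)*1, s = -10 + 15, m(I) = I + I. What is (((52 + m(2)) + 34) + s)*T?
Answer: 0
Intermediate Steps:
m(I) = 2*I
s = 5
T = 0 (T = 0*1 = 0)
(((52 + m(2)) + 34) + s)*T = (((52 + 2*2) + 34) + 5)*0 = (((52 + 4) + 34) + 5)*0 = ((56 + 34) + 5)*0 = (90 + 5)*0 = 95*0 = 0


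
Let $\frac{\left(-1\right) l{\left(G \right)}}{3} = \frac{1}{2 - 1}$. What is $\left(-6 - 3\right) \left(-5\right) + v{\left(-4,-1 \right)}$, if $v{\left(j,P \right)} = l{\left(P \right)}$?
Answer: $42$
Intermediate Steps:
$l{\left(G \right)} = -3$ ($l{\left(G \right)} = - \frac{3}{2 - 1} = - \frac{3}{1} = \left(-3\right) 1 = -3$)
$v{\left(j,P \right)} = -3$
$\left(-6 - 3\right) \left(-5\right) + v{\left(-4,-1 \right)} = \left(-6 - 3\right) \left(-5\right) - 3 = \left(-9\right) \left(-5\right) - 3 = 45 - 3 = 42$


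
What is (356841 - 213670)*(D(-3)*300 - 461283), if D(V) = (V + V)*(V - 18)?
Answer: -60630484593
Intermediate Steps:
D(V) = 2*V*(-18 + V) (D(V) = (2*V)*(-18 + V) = 2*V*(-18 + V))
(356841 - 213670)*(D(-3)*300 - 461283) = (356841 - 213670)*((2*(-3)*(-18 - 3))*300 - 461283) = 143171*((2*(-3)*(-21))*300 - 461283) = 143171*(126*300 - 461283) = 143171*(37800 - 461283) = 143171*(-423483) = -60630484593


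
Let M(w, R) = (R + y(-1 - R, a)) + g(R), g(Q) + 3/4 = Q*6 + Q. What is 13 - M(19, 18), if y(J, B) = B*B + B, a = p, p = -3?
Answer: -545/4 ≈ -136.25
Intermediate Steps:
a = -3
y(J, B) = B + B² (y(J, B) = B² + B = B + B²)
g(Q) = -¾ + 7*Q (g(Q) = -¾ + (Q*6 + Q) = -¾ + (6*Q + Q) = -¾ + 7*Q)
M(w, R) = 21/4 + 8*R (M(w, R) = (R - 3*(1 - 3)) + (-¾ + 7*R) = (R - 3*(-2)) + (-¾ + 7*R) = (R + 6) + (-¾ + 7*R) = (6 + R) + (-¾ + 7*R) = 21/4 + 8*R)
13 - M(19, 18) = 13 - (21/4 + 8*18) = 13 - (21/4 + 144) = 13 - 1*597/4 = 13 - 597/4 = -545/4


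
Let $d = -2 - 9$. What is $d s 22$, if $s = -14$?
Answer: $3388$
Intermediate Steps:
$d = -11$
$d s 22 = \left(-11\right) \left(-14\right) 22 = 154 \cdot 22 = 3388$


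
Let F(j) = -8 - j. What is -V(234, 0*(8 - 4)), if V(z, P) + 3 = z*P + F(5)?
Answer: 16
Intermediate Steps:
V(z, P) = -16 + P*z (V(z, P) = -3 + (z*P + (-8 - 1*5)) = -3 + (P*z + (-8 - 5)) = -3 + (P*z - 13) = -3 + (-13 + P*z) = -16 + P*z)
-V(234, 0*(8 - 4)) = -(-16 + (0*(8 - 4))*234) = -(-16 + (0*4)*234) = -(-16 + 0*234) = -(-16 + 0) = -1*(-16) = 16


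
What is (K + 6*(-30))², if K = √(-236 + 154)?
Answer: (180 - I*√82)² ≈ 32318.0 - 3259.9*I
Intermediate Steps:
K = I*√82 (K = √(-82) = I*√82 ≈ 9.0554*I)
(K + 6*(-30))² = (I*√82 + 6*(-30))² = (I*√82 - 180)² = (-180 + I*√82)²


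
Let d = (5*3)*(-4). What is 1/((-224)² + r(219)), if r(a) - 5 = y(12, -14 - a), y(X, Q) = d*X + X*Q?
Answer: 1/46665 ≈ 2.1429e-5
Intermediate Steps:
d = -60 (d = 15*(-4) = -60)
y(X, Q) = -60*X + Q*X (y(X, Q) = -60*X + X*Q = -60*X + Q*X)
r(a) = -883 - 12*a (r(a) = 5 + 12*(-60 + (-14 - a)) = 5 + 12*(-74 - a) = 5 + (-888 - 12*a) = -883 - 12*a)
1/((-224)² + r(219)) = 1/((-224)² + (-883 - 12*219)) = 1/(50176 + (-883 - 2628)) = 1/(50176 - 3511) = 1/46665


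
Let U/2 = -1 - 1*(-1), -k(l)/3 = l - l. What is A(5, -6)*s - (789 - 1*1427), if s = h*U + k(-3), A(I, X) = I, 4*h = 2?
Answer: 638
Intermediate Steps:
k(l) = 0 (k(l) = -3*(l - l) = -3*0 = 0)
h = 1/2 (h = (1/4)*2 = 1/2 ≈ 0.50000)
U = 0 (U = 2*(-1 - 1*(-1)) = 2*(-1 + 1) = 2*0 = 0)
s = 0 (s = (1/2)*0 + 0 = 0 + 0 = 0)
A(5, -6)*s - (789 - 1*1427) = 5*0 - (789 - 1*1427) = 0 - (789 - 1427) = 0 - 1*(-638) = 0 + 638 = 638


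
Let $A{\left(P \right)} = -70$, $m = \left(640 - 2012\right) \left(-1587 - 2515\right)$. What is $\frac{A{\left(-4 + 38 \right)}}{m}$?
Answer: $- \frac{5}{401996} \approx -1.2438 \cdot 10^{-5}$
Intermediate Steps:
$m = 5627944$ ($m = \left(-1372\right) \left(-4102\right) = 5627944$)
$\frac{A{\left(-4 + 38 \right)}}{m} = - \frac{70}{5627944} = \left(-70\right) \frac{1}{5627944} = - \frac{5}{401996}$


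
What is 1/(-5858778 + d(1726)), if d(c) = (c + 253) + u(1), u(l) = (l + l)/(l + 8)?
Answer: -9/52711189 ≈ -1.7074e-7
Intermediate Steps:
u(l) = 2*l/(8 + l) (u(l) = (2*l)/(8 + l) = 2*l/(8 + l))
d(c) = 2279/9 + c (d(c) = (c + 253) + 2*1/(8 + 1) = (253 + c) + 2*1/9 = (253 + c) + 2*1*(1/9) = (253 + c) + 2/9 = 2279/9 + c)
1/(-5858778 + d(1726)) = 1/(-5858778 + (2279/9 + 1726)) = 1/(-5858778 + 17813/9) = 1/(-52711189/9) = -9/52711189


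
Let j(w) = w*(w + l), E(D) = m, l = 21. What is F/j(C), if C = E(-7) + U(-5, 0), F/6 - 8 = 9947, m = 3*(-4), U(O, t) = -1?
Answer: -29865/52 ≈ -574.33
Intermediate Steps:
m = -12
E(D) = -12
F = 59730 (F = 48 + 6*9947 = 48 + 59682 = 59730)
C = -13 (C = -12 - 1 = -13)
j(w) = w*(21 + w) (j(w) = w*(w + 21) = w*(21 + w))
F/j(C) = 59730/((-13*(21 - 13))) = 59730/((-13*8)) = 59730/(-104) = 59730*(-1/104) = -29865/52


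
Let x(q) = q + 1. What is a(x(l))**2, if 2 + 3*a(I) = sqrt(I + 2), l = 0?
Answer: (2 - sqrt(3))**2/9 ≈ 0.0079774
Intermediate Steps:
x(q) = 1 + q
a(I) = -2/3 + sqrt(2 + I)/3 (a(I) = -2/3 + sqrt(I + 2)/3 = -2/3 + sqrt(2 + I)/3)
a(x(l))**2 = (-2/3 + sqrt(2 + (1 + 0))/3)**2 = (-2/3 + sqrt(2 + 1)/3)**2 = (-2/3 + sqrt(3)/3)**2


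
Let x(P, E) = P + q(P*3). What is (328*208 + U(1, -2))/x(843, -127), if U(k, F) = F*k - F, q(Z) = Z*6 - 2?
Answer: 68224/16015 ≈ 4.2600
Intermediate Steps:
q(Z) = -2 + 6*Z (q(Z) = 6*Z - 2 = -2 + 6*Z)
x(P, E) = -2 + 19*P (x(P, E) = P + (-2 + 6*(P*3)) = P + (-2 + 6*(3*P)) = P + (-2 + 18*P) = -2 + 19*P)
U(k, F) = -F + F*k
(328*208 + U(1, -2))/x(843, -127) = (328*208 - 2*(-1 + 1))/(-2 + 19*843) = (68224 - 2*0)/(-2 + 16017) = (68224 + 0)/16015 = 68224*(1/16015) = 68224/16015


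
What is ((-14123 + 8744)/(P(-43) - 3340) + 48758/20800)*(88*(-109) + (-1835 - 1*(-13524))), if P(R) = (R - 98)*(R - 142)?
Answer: 209095541847/47309600 ≈ 4419.7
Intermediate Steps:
P(R) = (-142 + R)*(-98 + R) (P(R) = (-98 + R)*(-142 + R) = (-142 + R)*(-98 + R))
((-14123 + 8744)/(P(-43) - 3340) + 48758/20800)*(88*(-109) + (-1835 - 1*(-13524))) = ((-14123 + 8744)/((13916 + (-43)² - 240*(-43)) - 3340) + 48758/20800)*(88*(-109) + (-1835 - 1*(-13524))) = (-5379/((13916 + 1849 + 10320) - 3340) + 48758*(1/20800))*(-9592 + (-1835 + 13524)) = (-5379/(26085 - 3340) + 24379/10400)*(-9592 + 11689) = (-5379/22745 + 24379/10400)*2097 = (99711751/47309600)*2097 = 209095541847/47309600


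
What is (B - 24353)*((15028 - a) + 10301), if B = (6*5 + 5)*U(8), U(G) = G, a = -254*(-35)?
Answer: -395736047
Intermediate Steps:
a = 8890
B = 280 (B = (6*5 + 5)*8 = (30 + 5)*8 = 35*8 = 280)
(B - 24353)*((15028 - a) + 10301) = (280 - 24353)*((15028 - 1*8890) + 10301) = -24073*((15028 - 8890) + 10301) = -24073*(6138 + 10301) = -24073*16439 = -395736047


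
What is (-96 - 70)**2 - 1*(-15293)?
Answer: 42849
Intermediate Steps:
(-96 - 70)**2 - 1*(-15293) = (-166)**2 + 15293 = 27556 + 15293 = 42849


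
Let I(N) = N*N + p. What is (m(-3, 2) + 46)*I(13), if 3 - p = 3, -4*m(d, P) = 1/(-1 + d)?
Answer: 124553/16 ≈ 7784.6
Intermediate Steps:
m(d, P) = -1/(4*(-1 + d))
p = 0 (p = 3 - 1*3 = 3 - 3 = 0)
I(N) = N² (I(N) = N*N + 0 = N² + 0 = N²)
(m(-3, 2) + 46)*I(13) = (-1/(-4 + 4*(-3)) + 46)*13² = (-1/(-4 - 12) + 46)*169 = (-1/(-16) + 46)*169 = (-1*(-1/16) + 46)*169 = (1/16 + 46)*169 = (737/16)*169 = 124553/16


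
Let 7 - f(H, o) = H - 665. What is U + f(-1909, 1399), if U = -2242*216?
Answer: -481691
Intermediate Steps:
U = -484272
f(H, o) = 672 - H (f(H, o) = 7 - (H - 665) = 7 - (-665 + H) = 7 + (665 - H) = 672 - H)
U + f(-1909, 1399) = -484272 + (672 - 1*(-1909)) = -484272 + (672 + 1909) = -484272 + 2581 = -481691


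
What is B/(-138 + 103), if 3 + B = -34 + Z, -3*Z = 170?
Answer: 281/105 ≈ 2.6762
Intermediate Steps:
Z = -170/3 (Z = -⅓*170 = -170/3 ≈ -56.667)
B = -281/3 (B = -3 + (-34 - 170/3) = -3 - 272/3 = -281/3 ≈ -93.667)
B/(-138 + 103) = -281/3/(-138 + 103) = -281/3/(-35) = -1/35*(-281/3) = 281/105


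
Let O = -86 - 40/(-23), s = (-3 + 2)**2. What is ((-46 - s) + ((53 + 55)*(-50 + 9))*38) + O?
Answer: -3873091/23 ≈ -1.6840e+5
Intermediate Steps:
s = 1 (s = (-1)**2 = 1)
O = -1938/23 (O = -86 - 1/23*(-40) = -86 + 40/23 = -1938/23 ≈ -84.261)
((-46 - s) + ((53 + 55)*(-50 + 9))*38) + O = ((-46 - 1*1) + ((53 + 55)*(-50 + 9))*38) - 1938/23 = ((-46 - 1) + (108*(-41))*38) - 1938/23 = (-47 - 4428*38) - 1938/23 = (-47 - 168264) - 1938/23 = -168311 - 1938/23 = -3873091/23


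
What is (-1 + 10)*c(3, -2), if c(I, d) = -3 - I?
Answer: -54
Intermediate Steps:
(-1 + 10)*c(3, -2) = (-1 + 10)*(-3 - 1*3) = 9*(-3 - 3) = 9*(-6) = -54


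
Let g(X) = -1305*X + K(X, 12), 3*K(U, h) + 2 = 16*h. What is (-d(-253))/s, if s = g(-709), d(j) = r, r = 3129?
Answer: -9387/2775925 ≈ -0.0033816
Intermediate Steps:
d(j) = 3129
K(U, h) = -⅔ + 16*h/3 (K(U, h) = -⅔ + (16*h)/3 = -⅔ + 16*h/3)
g(X) = 190/3 - 1305*X (g(X) = -1305*X + (-⅔ + (16/3)*12) = -1305*X + (-⅔ + 64) = -1305*X + 190/3 = 190/3 - 1305*X)
s = 2775925/3 (s = 190/3 - 1305*(-709) = 190/3 + 925245 = 2775925/3 ≈ 9.2531e+5)
(-d(-253))/s = (-1*3129)/(2775925/3) = -3129*3/2775925 = -9387/2775925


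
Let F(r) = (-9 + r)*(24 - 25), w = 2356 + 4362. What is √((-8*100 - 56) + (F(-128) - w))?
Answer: I*√7437 ≈ 86.238*I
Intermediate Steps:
w = 6718
F(r) = 9 - r (F(r) = (-9 + r)*(-1) = 9 - r)
√((-8*100 - 56) + (F(-128) - w)) = √((-8*100 - 56) + ((9 - 1*(-128)) - 1*6718)) = √((-800 - 56) + ((9 + 128) - 6718)) = √(-856 + (137 - 6718)) = √(-856 - 6581) = √(-7437) = I*√7437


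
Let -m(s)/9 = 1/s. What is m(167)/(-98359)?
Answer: 9/16425953 ≈ 5.4791e-7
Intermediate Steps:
m(s) = -9/s
m(167)/(-98359) = -9/167/(-98359) = -9*1/167*(-1/98359) = -9/167*(-1/98359) = 9/16425953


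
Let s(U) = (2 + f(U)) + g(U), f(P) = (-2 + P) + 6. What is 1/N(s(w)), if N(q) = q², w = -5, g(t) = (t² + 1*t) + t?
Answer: 1/256 ≈ 0.0039063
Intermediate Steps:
g(t) = t² + 2*t (g(t) = (t² + t) + t = (t + t²) + t = t² + 2*t)
f(P) = 4 + P
s(U) = 6 + U + U*(2 + U) (s(U) = (2 + (4 + U)) + U*(2 + U) = (6 + U) + U*(2 + U) = 6 + U + U*(2 + U))
1/N(s(w)) = 1/((6 - 5 - 5*(2 - 5))²) = 1/((6 - 5 - 5*(-3))²) = 1/((6 - 5 + 15)²) = 1/(16²) = 1/256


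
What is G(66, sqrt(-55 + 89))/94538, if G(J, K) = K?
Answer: sqrt(34)/94538 ≈ 6.1678e-5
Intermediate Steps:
G(66, sqrt(-55 + 89))/94538 = sqrt(-55 + 89)/94538 = sqrt(34)*(1/94538) = sqrt(34)/94538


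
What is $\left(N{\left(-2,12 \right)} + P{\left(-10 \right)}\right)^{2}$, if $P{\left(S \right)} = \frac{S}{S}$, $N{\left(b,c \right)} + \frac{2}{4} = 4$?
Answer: $\frac{81}{4} \approx 20.25$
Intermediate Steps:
$N{\left(b,c \right)} = \frac{7}{2}$ ($N{\left(b,c \right)} = - \frac{1}{2} + 4 = \frac{7}{2}$)
$P{\left(S \right)} = 1$
$\left(N{\left(-2,12 \right)} + P{\left(-10 \right)}\right)^{2} = \left(\frac{7}{2} + 1\right)^{2} = \left(\frac{9}{2}\right)^{2} = \frac{81}{4}$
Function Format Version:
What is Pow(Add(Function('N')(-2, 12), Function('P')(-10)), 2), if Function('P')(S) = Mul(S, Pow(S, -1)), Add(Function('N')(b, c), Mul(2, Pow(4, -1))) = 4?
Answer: Rational(81, 4) ≈ 20.250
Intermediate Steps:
Function('N')(b, c) = Rational(7, 2) (Function('N')(b, c) = Add(Rational(-1, 2), 4) = Rational(7, 2))
Function('P')(S) = 1
Pow(Add(Function('N')(-2, 12), Function('P')(-10)), 2) = Pow(Add(Rational(7, 2), 1), 2) = Pow(Rational(9, 2), 2) = Rational(81, 4)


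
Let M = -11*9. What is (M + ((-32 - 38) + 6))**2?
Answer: 26569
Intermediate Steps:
M = -99
(M + ((-32 - 38) + 6))**2 = (-99 + ((-32 - 38) + 6))**2 = (-99 + (-70 + 6))**2 = (-99 - 64)**2 = (-163)**2 = 26569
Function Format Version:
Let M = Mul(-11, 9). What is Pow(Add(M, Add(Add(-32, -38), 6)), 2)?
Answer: 26569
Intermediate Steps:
M = -99
Pow(Add(M, Add(Add(-32, -38), 6)), 2) = Pow(Add(-99, Add(Add(-32, -38), 6)), 2) = Pow(Add(-99, Add(-70, 6)), 2) = Pow(Add(-99, -64), 2) = Pow(-163, 2) = 26569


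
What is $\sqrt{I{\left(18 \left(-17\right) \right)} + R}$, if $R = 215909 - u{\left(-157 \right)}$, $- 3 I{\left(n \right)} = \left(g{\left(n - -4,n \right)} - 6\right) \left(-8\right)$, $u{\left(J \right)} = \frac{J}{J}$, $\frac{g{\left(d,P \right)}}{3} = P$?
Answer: $462$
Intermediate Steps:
$g{\left(d,P \right)} = 3 P$
$u{\left(J \right)} = 1$
$I{\left(n \right)} = -16 + 8 n$ ($I{\left(n \right)} = - \frac{\left(3 n - 6\right) \left(-8\right)}{3} = - \frac{\left(-6 + 3 n\right) \left(-8\right)}{3} = - \frac{48 - 24 n}{3} = -16 + 8 n$)
$R = 215908$ ($R = 215909 - 1 = 215908$)
$\sqrt{I{\left(18 \left(-17\right) \right)} + R} = \sqrt{\left(-16 + 8 \cdot 18 \left(-17\right)\right) + 215908} = \sqrt{\left(-16 + 8 \left(-306\right)\right) + 215908} = \sqrt{\left(-16 - 2448\right) + 215908} = \sqrt{-2464 + 215908} = \sqrt{213444} = 462$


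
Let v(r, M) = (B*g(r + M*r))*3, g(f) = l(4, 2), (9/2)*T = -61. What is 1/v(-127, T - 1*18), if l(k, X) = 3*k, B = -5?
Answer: -1/180 ≈ -0.0055556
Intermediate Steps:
T = -122/9 (T = (2/9)*(-61) = -122/9 ≈ -13.556)
g(f) = 12 (g(f) = 3*4 = 12)
v(r, M) = -180 (v(r, M) = -5*12*3 = -60*3 = -180)
1/v(-127, T - 1*18) = 1/(-180) = -1/180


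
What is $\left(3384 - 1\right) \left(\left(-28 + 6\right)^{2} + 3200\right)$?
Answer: $12462972$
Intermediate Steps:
$\left(3384 - 1\right) \left(\left(-28 + 6\right)^{2} + 3200\right) = 3383 \left(\left(-22\right)^{2} + 3200\right) = 3383 \left(484 + 3200\right) = 3383 \cdot 3684 = 12462972$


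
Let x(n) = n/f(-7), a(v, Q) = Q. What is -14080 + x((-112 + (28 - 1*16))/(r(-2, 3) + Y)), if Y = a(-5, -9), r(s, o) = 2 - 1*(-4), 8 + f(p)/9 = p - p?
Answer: -760345/54 ≈ -14080.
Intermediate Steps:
f(p) = -72 (f(p) = -72 + 9*(p - p) = -72 + 9*0 = -72 + 0 = -72)
r(s, o) = 6 (r(s, o) = 2 + 4 = 6)
Y = -9
x(n) = -n/72 (x(n) = n/(-72) = n*(-1/72) = -n/72)
-14080 + x((-112 + (28 - 1*16))/(r(-2, 3) + Y)) = -14080 - (-112 + (28 - 1*16))/(72*(6 - 9)) = -14080 - (-112 + (28 - 16))/(72*(-3)) = -14080 - (-112 + 12)*(-1)/(72*3) = -14080 - (-25)*(-1)/(18*3) = -14080 - 1/72*100/3 = -14080 - 25/54 = -760345/54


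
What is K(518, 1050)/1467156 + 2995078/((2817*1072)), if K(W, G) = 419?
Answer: 183146331851/184606370856 ≈ 0.99209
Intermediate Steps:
K(518, 1050)/1467156 + 2995078/((2817*1072)) = 419/1467156 + 2995078/((2817*1072)) = 419*(1/1467156) + 2995078/3019824 = 419/1467156 + 2995078*(1/3019824) = 419/1467156 + 1497539/1509912 = 183146331851/184606370856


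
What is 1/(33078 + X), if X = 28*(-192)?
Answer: 1/27702 ≈ 3.6098e-5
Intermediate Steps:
X = -5376
1/(33078 + X) = 1/(33078 - 5376) = 1/27702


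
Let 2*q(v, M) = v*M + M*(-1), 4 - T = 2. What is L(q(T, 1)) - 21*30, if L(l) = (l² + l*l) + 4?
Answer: -1251/2 ≈ -625.50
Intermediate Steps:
T = 2 (T = 4 - 1*2 = 4 - 2 = 2)
q(v, M) = -M/2 + M*v/2 (q(v, M) = (v*M + M*(-1))/2 = (M*v - M)/2 = (-M + M*v)/2 = -M/2 + M*v/2)
L(l) = 4 + 2*l² (L(l) = (l² + l²) + 4 = 2*l² + 4 = 4 + 2*l²)
L(q(T, 1)) - 21*30 = (4 + 2*((½)*1*(-1 + 2))²) - 21*30 = (4 + 2*((½)*1*1)²) - 630 = (4 + 2*(½)²) - 630 = (4 + 2*(¼)) - 630 = (4 + ½) - 630 = 9/2 - 630 = -1251/2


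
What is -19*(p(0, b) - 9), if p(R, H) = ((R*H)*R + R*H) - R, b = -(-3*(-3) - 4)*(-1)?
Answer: 171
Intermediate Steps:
b = 5 (b = -(9 - 4)*(-1) = -5*(-1) = -1*(-5) = 5)
p(R, H) = -R + H*R + H*R² (p(R, H) = ((H*R)*R + H*R) - R = (H*R² + H*R) - R = (H*R + H*R²) - R = -R + H*R + H*R²)
-19*(p(0, b) - 9) = -19*(0*(-1 + 5 + 5*0) - 9) = -19*(0*(-1 + 5 + 0) - 9) = -19*(0*4 - 9) = -19*(0 - 9) = -19*(-9) = 171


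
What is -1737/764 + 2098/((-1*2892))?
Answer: -1656569/552372 ≈ -2.9990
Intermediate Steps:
-1737/764 + 2098/((-1*2892)) = -1737*1/764 + 2098/(-2892) = -1737/764 + 2098*(-1/2892) = -1737/764 - 1049/1446 = -1656569/552372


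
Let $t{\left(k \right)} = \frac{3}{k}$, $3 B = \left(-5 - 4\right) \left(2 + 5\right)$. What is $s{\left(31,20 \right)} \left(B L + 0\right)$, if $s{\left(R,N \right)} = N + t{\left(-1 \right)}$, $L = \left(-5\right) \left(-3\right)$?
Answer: $-5355$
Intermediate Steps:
$L = 15$
$B = -21$ ($B = \frac{\left(-5 - 4\right) \left(2 + 5\right)}{3} = \frac{\left(-9\right) 7}{3} = \frac{1}{3} \left(-63\right) = -21$)
$s{\left(R,N \right)} = -3 + N$ ($s{\left(R,N \right)} = N + \frac{3}{-1} = N + 3 \left(-1\right) = N - 3 = -3 + N$)
$s{\left(31,20 \right)} \left(B L + 0\right) = \left(-3 + 20\right) \left(\left(-21\right) 15 + 0\right) = 17 \left(-315 + 0\right) = 17 \left(-315\right) = -5355$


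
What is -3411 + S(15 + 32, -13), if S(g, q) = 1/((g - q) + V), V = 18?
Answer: -266057/78 ≈ -3411.0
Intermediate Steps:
S(g, q) = 1/(18 + g - q) (S(g, q) = 1/((g - q) + 18) = 1/(18 + g - q))
-3411 + S(15 + 32, -13) = -3411 + 1/(18 + (15 + 32) - 1*(-13)) = -3411 + 1/(18 + 47 + 13) = -3411 + 1/78 = -266057/78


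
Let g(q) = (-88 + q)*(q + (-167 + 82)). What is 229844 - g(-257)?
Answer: 111854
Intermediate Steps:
g(q) = (-88 + q)*(-85 + q) (g(q) = (-88 + q)*(q - 85) = (-88 + q)*(-85 + q))
229844 - g(-257) = 229844 - (7480 + (-257)² - 173*(-257)) = 229844 - (7480 + 66049 + 44461) = 229844 - 1*117990 = 229844 - 117990 = 111854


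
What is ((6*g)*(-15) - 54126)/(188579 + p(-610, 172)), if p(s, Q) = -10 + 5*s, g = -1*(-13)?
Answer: -55296/185519 ≈ -0.29806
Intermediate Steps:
g = 13
((6*g)*(-15) - 54126)/(188579 + p(-610, 172)) = ((6*13)*(-15) - 54126)/(188579 + (-10 + 5*(-610))) = (78*(-15) - 54126)/(188579 + (-10 - 3050)) = (-1170 - 54126)/(188579 - 3060) = -55296/185519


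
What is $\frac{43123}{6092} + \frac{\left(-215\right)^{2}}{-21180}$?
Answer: $\frac{15793561}{3225714} \approx 4.8961$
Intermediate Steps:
$\frac{43123}{6092} + \frac{\left(-215\right)^{2}}{-21180} = 43123 \cdot \frac{1}{6092} + 46225 \left(- \frac{1}{21180}\right) = \frac{43123}{6092} - \frac{9245}{4236} = \frac{15793561}{3225714}$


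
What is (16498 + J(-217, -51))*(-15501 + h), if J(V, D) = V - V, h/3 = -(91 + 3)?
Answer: -260387934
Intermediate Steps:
h = -282 (h = 3*(-(91 + 3)) = 3*(-1*94) = 3*(-94) = -282)
J(V, D) = 0
(16498 + J(-217, -51))*(-15501 + h) = (16498 + 0)*(-15501 - 282) = 16498*(-15783) = -260387934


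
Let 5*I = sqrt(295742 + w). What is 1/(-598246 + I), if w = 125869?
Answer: -14956150/8947456491289 - 5*sqrt(421611)/8947456491289 ≈ -1.6719e-6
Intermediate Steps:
I = sqrt(421611)/5 (I = sqrt(295742 + 125869)/5 = sqrt(421611)/5 ≈ 129.86)
1/(-598246 + I) = 1/(-598246 + sqrt(421611)/5)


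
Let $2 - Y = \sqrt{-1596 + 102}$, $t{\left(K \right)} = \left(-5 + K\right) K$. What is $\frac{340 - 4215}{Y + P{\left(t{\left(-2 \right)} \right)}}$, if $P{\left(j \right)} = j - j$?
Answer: $- \frac{3875}{749} - \frac{11625 i \sqrt{166}}{1498} \approx -5.1736 - 99.985 i$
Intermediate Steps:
$t{\left(K \right)} = K \left(-5 + K\right)$
$Y = 2 - 3 i \sqrt{166}$ ($Y = 2 - \sqrt{-1596 + 102} = 2 - \sqrt{-1494} = 2 - 3 i \sqrt{166} \approx 2.0 - 38.652 i$)
$P{\left(j \right)} = 0$
$\frac{340 - 4215}{Y + P{\left(t{\left(-2 \right)} \right)}} = \frac{340 - 4215}{\left(2 - 3 i \sqrt{166}\right) + 0} = - \frac{3875}{2 - 3 i \sqrt{166}}$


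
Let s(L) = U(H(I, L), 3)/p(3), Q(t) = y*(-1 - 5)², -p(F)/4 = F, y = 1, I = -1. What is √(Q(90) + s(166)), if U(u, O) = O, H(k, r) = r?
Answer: √143/2 ≈ 5.9791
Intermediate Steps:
p(F) = -4*F
Q(t) = 36 (Q(t) = 1*(-1 - 5)² = 1*(-6)² = 1*36 = 36)
s(L) = -¼ (s(L) = 3/((-4*3)) = 3/(-12) = 3*(-1/12) = -¼)
√(Q(90) + s(166)) = √(36 - ¼) = √(143/4) = √143/2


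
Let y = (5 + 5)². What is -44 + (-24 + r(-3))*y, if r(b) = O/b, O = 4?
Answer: -7732/3 ≈ -2577.3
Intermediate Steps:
r(b) = 4/b
y = 100 (y = 10² = 100)
-44 + (-24 + r(-3))*y = -44 + (-24 + 4/(-3))*100 = -44 + (-24 + 4*(-⅓))*100 = -44 + (-24 - 4/3)*100 = -44 - 76/3*100 = -44 - 7600/3 = -7732/3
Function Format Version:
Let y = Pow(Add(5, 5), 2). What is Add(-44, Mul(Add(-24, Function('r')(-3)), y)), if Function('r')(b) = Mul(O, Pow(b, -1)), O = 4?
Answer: Rational(-7732, 3) ≈ -2577.3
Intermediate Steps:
Function('r')(b) = Mul(4, Pow(b, -1))
y = 100 (y = Pow(10, 2) = 100)
Add(-44, Mul(Add(-24, Function('r')(-3)), y)) = Add(-44, Mul(Add(-24, Mul(4, Pow(-3, -1))), 100)) = Add(-44, Mul(Add(-24, Mul(4, Rational(-1, 3))), 100)) = Add(-44, Mul(Add(-24, Rational(-4, 3)), 100)) = Add(-44, Mul(Rational(-76, 3), 100)) = Add(-44, Rational(-7600, 3)) = Rational(-7732, 3)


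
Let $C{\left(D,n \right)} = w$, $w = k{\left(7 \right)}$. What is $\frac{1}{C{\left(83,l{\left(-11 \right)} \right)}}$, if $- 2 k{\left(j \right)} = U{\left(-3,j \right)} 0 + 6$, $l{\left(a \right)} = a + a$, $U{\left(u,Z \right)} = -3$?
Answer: $- \frac{1}{3} \approx -0.33333$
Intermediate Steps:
$l{\left(a \right)} = 2 a$
$k{\left(j \right)} = -3$ ($k{\left(j \right)} = - \frac{\left(-3\right) 0 + 6}{2} = - \frac{0 + 6}{2} = \left(- \frac{1}{2}\right) 6 = -3$)
$w = -3$
$C{\left(D,n \right)} = -3$
$\frac{1}{C{\left(83,l{\left(-11 \right)} \right)}} = \frac{1}{-3} = - \frac{1}{3}$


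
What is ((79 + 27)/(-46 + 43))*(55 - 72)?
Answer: 1802/3 ≈ 600.67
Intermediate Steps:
((79 + 27)/(-46 + 43))*(55 - 72) = (106/(-3))*(-17) = (106*(-⅓))*(-17) = -106/3*(-17) = 1802/3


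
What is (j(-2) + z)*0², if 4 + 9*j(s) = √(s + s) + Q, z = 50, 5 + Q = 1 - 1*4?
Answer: 0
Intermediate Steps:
Q = -8 (Q = -5 + (1 - 1*4) = -5 + (1 - 4) = -5 - 3 = -8)
j(s) = -4/3 + √2*√s/9 (j(s) = -4/9 + (√(s + s) - 8)/9 = -4/9 + (√(2*s) - 8)/9 = -4/9 + (√2*√s - 8)/9 = -4/9 + (-8 + √2*√s)/9 = -4/9 + (-8/9 + √2*√s/9) = -4/3 + √2*√s/9)
(j(-2) + z)*0² = ((-4/3 + √2*√(-2)/9) + 50)*0² = ((-4/3 + √2*(I*√2)/9) + 50)*0 = ((-4/3 + 2*I/9) + 50)*0 = (146/3 + 2*I/9)*0 = 0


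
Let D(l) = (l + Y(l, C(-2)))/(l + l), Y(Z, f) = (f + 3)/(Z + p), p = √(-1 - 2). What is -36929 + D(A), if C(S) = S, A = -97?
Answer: -695142083/18824 + I*√3/1825928 ≈ -36929.0 + 9.4859e-7*I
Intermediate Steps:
p = I*√3 (p = √(-3) = I*√3 ≈ 1.732*I)
Y(Z, f) = (3 + f)/(Z + I*√3) (Y(Z, f) = (f + 3)/(Z + I*√3) = (3 + f)/(Z + I*√3))
D(l) = (l + 1/(l + I*√3))/(2*l) (D(l) = (l + (3 - 2)/(l + I*√3))/(l + l) = (l + 1/(l + I*√3))/((2*l)) = (l + 1/(l + I*√3))*(1/(2*l)) = (l + 1/(l + I*√3))/(2*l))
-36929 + D(A) = -36929 + (½)*(1 - 97*(-97 + I*√3))/(-97*(-97 + I*√3)) = -36929 + (½)*(-1/97)*(1 + (9409 - 97*I*√3))/(-97 + I*√3) = -36929 + (½)*(-1/97)*(9410 - 97*I*√3)/(-97 + I*√3) = -36929 - (9410 - 97*I*√3)/(194*(-97 + I*√3))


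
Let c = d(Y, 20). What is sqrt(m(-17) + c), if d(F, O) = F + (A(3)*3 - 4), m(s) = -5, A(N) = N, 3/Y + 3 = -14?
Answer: I*sqrt(51)/17 ≈ 0.42008*I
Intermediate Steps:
Y = -3/17 (Y = 3/(-3 - 14) = 3/(-17) = 3*(-1/17) = -3/17 ≈ -0.17647)
d(F, O) = 5 + F (d(F, O) = F + (3*3 - 4) = F + (9 - 4) = F + 5 = 5 + F)
c = 82/17 (c = 5 - 3/17 = 82/17 ≈ 4.8235)
sqrt(m(-17) + c) = sqrt(-5 + 82/17) = sqrt(-3/17) = I*sqrt(51)/17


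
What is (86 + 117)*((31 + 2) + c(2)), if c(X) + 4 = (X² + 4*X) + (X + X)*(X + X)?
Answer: 11571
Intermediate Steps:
c(X) = -4 + 4*X + 5*X² (c(X) = -4 + ((X² + 4*X) + (X + X)*(X + X)) = -4 + ((X² + 4*X) + (2*X)*(2*X)) = -4 + ((X² + 4*X) + 4*X²) = -4 + (4*X + 5*X²) = -4 + 4*X + 5*X²)
(86 + 117)*((31 + 2) + c(2)) = (86 + 117)*((31 + 2) + (-4 + 4*2 + 5*2²)) = 203*(33 + (-4 + 8 + 5*4)) = 203*(33 + (-4 + 8 + 20)) = 203*(33 + 24) = 203*57 = 11571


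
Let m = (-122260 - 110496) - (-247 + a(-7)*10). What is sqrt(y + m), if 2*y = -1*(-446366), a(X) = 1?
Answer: 2*I*sqrt(2334) ≈ 96.623*I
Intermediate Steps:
y = 223183 (y = (-1*(-446366))/2 = (1/2)*446366 = 223183)
m = -232519 (m = (-122260 - 110496) - (-247 + 1*10) = -232756 - (-247 + 10) = -232756 - 1*(-237) = -232756 + 237 = -232519)
sqrt(y + m) = sqrt(223183 - 232519) = sqrt(-9336) = 2*I*sqrt(2334)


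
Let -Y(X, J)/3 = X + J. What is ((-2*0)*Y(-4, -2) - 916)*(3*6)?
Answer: -16488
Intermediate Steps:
Y(X, J) = -3*J - 3*X (Y(X, J) = -3*(X + J) = -3*(J + X) = -3*J - 3*X)
((-2*0)*Y(-4, -2) - 916)*(3*6) = ((-2*0)*(-3*(-2) - 3*(-4)) - 916)*(3*6) = (0*(6 + 12) - 916)*18 = (0*18 - 916)*18 = (0 - 916)*18 = -916*18 = -16488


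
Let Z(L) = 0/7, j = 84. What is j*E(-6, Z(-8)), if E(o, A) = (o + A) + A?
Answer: -504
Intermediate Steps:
Z(L) = 0 (Z(L) = 0*(⅐) = 0)
E(o, A) = o + 2*A (E(o, A) = (A + o) + A = o + 2*A)
j*E(-6, Z(-8)) = 84*(-6 + 2*0) = 84*(-6 + 0) = 84*(-6) = -504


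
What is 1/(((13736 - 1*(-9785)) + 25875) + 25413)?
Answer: 1/74809 ≈ 1.3367e-5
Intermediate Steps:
1/(((13736 - 1*(-9785)) + 25875) + 25413) = 1/(((13736 + 9785) + 25875) + 25413) = 1/((23521 + 25875) + 25413) = 1/(49396 + 25413) = 1/74809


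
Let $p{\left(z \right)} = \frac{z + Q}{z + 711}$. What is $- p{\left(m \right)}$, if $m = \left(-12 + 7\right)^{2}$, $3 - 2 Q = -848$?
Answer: $- \frac{901}{1472} \approx -0.61209$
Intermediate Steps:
$Q = \frac{851}{2}$ ($Q = \frac{3}{2} - -424 = \frac{3}{2} + 424 = \frac{851}{2} \approx 425.5$)
$m = 25$ ($m = \left(-5\right)^{2} = 25$)
$p{\left(z \right)} = \frac{\frac{851}{2} + z}{711 + z}$ ($p{\left(z \right)} = \frac{z + \frac{851}{2}}{z + 711} = \frac{\frac{851}{2} + z}{711 + z}$)
$- p{\left(m \right)} = - \frac{\frac{851}{2} + 25}{711 + 25} = - \frac{901}{736 \cdot 2} = \left(-1\right) \frac{901}{1472} = - \frac{901}{1472}$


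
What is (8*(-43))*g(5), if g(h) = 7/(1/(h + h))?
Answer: -24080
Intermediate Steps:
g(h) = 14*h (g(h) = 7/(1/(2*h)) = 7/((1/(2*h))) = 7*(2*h) = 14*h)
(8*(-43))*g(5) = (8*(-43))*(14*5) = -344*70 = -24080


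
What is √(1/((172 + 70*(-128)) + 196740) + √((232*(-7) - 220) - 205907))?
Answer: √(11747 + 2207872144*I*√207751)/46988 ≈ 15.096 + 15.096*I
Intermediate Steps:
√(1/((172 + 70*(-128)) + 196740) + √((232*(-7) - 220) - 205907)) = √(1/((172 - 8960) + 196740) + √((-1624 - 220) - 205907)) = √(1/(-8788 + 196740) + √(-1844 - 205907)) = √(1/187952 + √(-207751)) = √(1/187952 + I*√207751)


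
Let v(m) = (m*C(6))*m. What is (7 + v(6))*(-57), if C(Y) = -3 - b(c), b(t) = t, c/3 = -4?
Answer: -18867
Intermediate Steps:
c = -12 (c = 3*(-4) = -12)
C(Y) = 9 (C(Y) = -3 - 1*(-12) = -3 + 12 = 9)
v(m) = 9*m**2 (v(m) = (m*9)*m = (9*m)*m = 9*m**2)
(7 + v(6))*(-57) = (7 + 9*6**2)*(-57) = (7 + 9*36)*(-57) = (7 + 324)*(-57) = 331*(-57) = -18867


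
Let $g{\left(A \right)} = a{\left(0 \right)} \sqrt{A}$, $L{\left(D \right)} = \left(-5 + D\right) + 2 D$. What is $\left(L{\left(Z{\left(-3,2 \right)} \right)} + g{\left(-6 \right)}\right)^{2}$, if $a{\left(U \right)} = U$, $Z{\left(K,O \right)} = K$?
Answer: $196$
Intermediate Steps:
$L{\left(D \right)} = -5 + 3 D$
$g{\left(A \right)} = 0$ ($g{\left(A \right)} = 0 \sqrt{A} = 0$)
$\left(L{\left(Z{\left(-3,2 \right)} \right)} + g{\left(-6 \right)}\right)^{2} = \left(\left(-5 + 3 \left(-3\right)\right) + 0\right)^{2} = \left(\left(-5 - 9\right) + 0\right)^{2} = \left(-14 + 0\right)^{2} = \left(-14\right)^{2} = 196$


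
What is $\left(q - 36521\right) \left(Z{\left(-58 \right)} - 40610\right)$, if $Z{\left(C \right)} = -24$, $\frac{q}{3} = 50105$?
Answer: $-4623905396$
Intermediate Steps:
$q = 150315$ ($q = 3 \cdot 50105 = 150315$)
$\left(q - 36521\right) \left(Z{\left(-58 \right)} - 40610\right) = \left(150315 - 36521\right) \left(-24 - 40610\right) = 113794 \left(-40634\right) = -4623905396$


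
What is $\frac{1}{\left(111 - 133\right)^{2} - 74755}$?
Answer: $- \frac{1}{74271} \approx -1.3464 \cdot 10^{-5}$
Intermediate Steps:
$\frac{1}{\left(111 - 133\right)^{2} - 74755} = \frac{1}{\left(-22\right)^{2} - 74755} = \frac{1}{484 - 74755} = \frac{1}{-74271} = - \frac{1}{74271}$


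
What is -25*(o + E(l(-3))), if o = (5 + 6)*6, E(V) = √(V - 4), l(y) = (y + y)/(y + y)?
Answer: -1650 - 25*I*√3 ≈ -1650.0 - 43.301*I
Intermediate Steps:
l(y) = 1 (l(y) = (2*y)/((2*y)) = (2*y)*(1/(2*y)) = 1)
E(V) = √(-4 + V)
o = 66 (o = 11*6 = 66)
-25*(o + E(l(-3))) = -25*(66 + √(-4 + 1)) = -25*(66 + √(-3)) = -25*(66 + I*√3) = -1650 - 25*I*√3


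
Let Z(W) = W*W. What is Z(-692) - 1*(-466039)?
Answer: 944903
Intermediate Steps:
Z(W) = W²
Z(-692) - 1*(-466039) = (-692)² - 1*(-466039) = 478864 + 466039 = 944903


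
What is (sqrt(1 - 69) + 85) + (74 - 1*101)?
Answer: 58 + 2*I*sqrt(17) ≈ 58.0 + 8.2462*I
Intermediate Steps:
(sqrt(1 - 69) + 85) + (74 - 1*101) = (sqrt(-68) + 85) + (74 - 101) = (2*I*sqrt(17) + 85) - 27 = (85 + 2*I*sqrt(17)) - 27 = 58 + 2*I*sqrt(17)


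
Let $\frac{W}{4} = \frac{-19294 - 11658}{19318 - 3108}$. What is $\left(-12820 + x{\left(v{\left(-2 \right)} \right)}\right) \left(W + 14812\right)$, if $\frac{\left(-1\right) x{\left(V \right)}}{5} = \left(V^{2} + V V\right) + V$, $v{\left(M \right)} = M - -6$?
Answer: $- \frac{311972325600}{1621} \approx -1.9246 \cdot 10^{8}$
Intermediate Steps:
$v{\left(M \right)} = 6 + M$ ($v{\left(M \right)} = M + 6 = 6 + M$)
$W = - \frac{61904}{8105}$ ($W = 4 \frac{-19294 - 11658}{19318 - 3108} = 4 \left(- \frac{30952}{16210}\right) = 4 \left(\left(-30952\right) \frac{1}{16210}\right) = 4 \left(- \frac{15476}{8105}\right) = - \frac{61904}{8105} \approx -7.6378$)
$x{\left(V \right)} = - 10 V^{2} - 5 V$ ($x{\left(V \right)} = - 5 \left(\left(V^{2} + V V\right) + V\right) = - 5 \left(\left(V^{2} + V^{2}\right) + V\right) = - 5 \left(2 V^{2} + V\right) = - 5 \left(V + 2 V^{2}\right) = - 10 V^{2} - 5 V$)
$\left(-12820 + x{\left(v{\left(-2 \right)} \right)}\right) \left(W + 14812\right) = \left(-12820 - 5 \left(6 - 2\right) \left(1 + 2 \left(6 - 2\right)\right)\right) \left(- \frac{61904}{8105} + 14812\right) = \left(-12820 - 20 \left(1 + 2 \cdot 4\right)\right) \frac{119989356}{8105} = \left(-12820 - 20 \left(1 + 8\right)\right) \frac{119989356}{8105} = \left(-12820 - 20 \cdot 9\right) \frac{119989356}{8105} = \left(-12820 - 180\right) \frac{119989356}{8105} = \left(-13000\right) \frac{119989356}{8105} = - \frac{311972325600}{1621}$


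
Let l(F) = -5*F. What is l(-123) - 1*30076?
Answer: -29461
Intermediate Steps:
l(-123) - 1*30076 = -5*(-123) - 1*30076 = 615 - 30076 = -29461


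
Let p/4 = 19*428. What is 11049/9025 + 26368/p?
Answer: 1965043/965675 ≈ 2.0349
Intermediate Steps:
p = 32528 (p = 4*(19*428) = 4*8132 = 32528)
11049/9025 + 26368/p = 11049/9025 + 26368/32528 = 11049*(1/9025) + 26368*(1/32528) = 11049/9025 + 1648/2033 = 1965043/965675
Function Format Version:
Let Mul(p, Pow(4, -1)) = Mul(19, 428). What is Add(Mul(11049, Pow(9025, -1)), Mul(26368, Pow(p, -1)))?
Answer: Rational(1965043, 965675) ≈ 2.0349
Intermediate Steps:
p = 32528 (p = Mul(4, Mul(19, 428)) = Mul(4, 8132) = 32528)
Add(Mul(11049, Pow(9025, -1)), Mul(26368, Pow(p, -1))) = Add(Mul(11049, Pow(9025, -1)), Mul(26368, Pow(32528, -1))) = Add(Mul(11049, Rational(1, 9025)), Mul(26368, Rational(1, 32528))) = Add(Rational(11049, 9025), Rational(1648, 2033)) = Rational(1965043, 965675)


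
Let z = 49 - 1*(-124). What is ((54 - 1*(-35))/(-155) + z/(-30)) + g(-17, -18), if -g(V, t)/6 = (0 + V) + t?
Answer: 189403/930 ≈ 203.66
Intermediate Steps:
g(V, t) = -6*V - 6*t (g(V, t) = -6*((0 + V) + t) = -6*(V + t) = -6*V - 6*t)
z = 173 (z = 49 + 124 = 173)
((54 - 1*(-35))/(-155) + z/(-30)) + g(-17, -18) = ((54 - 1*(-35))/(-155) + 173/(-30)) + (-6*(-17) - 6*(-18)) = ((54 + 35)*(-1/155) + 173*(-1/30)) + (102 + 108) = (89*(-1/155) - 173/30) + 210 = (-89/155 - 173/30) + 210 = -5897/930 + 210 = 189403/930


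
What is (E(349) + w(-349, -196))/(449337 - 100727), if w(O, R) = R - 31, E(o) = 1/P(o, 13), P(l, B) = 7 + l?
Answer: -80811/124105160 ≈ -0.00065115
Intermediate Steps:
E(o) = 1/(7 + o)
w(O, R) = -31 + R
(E(349) + w(-349, -196))/(449337 - 100727) = (1/(7 + 349) + (-31 - 196))/(449337 - 100727) = (1/356 - 227)/348610 = (1/356 - 227)*(1/348610) = -80811/356*1/348610 = -80811/124105160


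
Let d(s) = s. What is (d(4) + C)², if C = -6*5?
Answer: 676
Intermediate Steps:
C = -30
(d(4) + C)² = (4 - 30)² = (-26)² = 676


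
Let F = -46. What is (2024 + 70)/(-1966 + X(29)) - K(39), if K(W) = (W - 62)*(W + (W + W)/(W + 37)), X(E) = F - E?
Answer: 71320731/77558 ≈ 919.58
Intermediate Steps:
X(E) = -46 - E
K(W) = (-62 + W)*(W + 2*W/(37 + W)) (K(W) = (-62 + W)*(W + (2*W)/(37 + W)) = (-62 + W)*(W + 2*W/(37 + W)))
(2024 + 70)/(-1966 + X(29)) - K(39) = (2024 + 70)/(-1966 + (-46 - 1*29)) - 39*(-2418 + 39² - 23*39)/(37 + 39) = 2094/(-1966 + (-46 - 29)) - 39*(-2418 + 1521 - 897)/76 = 2094/(-1966 - 75) - 39*(-1794)/76 = 2094/(-2041) - 1*(-34983/38) = 2094*(-1/2041) + 34983/38 = -2094/2041 + 34983/38 = 71320731/77558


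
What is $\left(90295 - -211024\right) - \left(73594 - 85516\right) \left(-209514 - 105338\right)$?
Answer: $-3753364225$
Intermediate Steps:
$\left(90295 - -211024\right) - \left(73594 - 85516\right) \left(-209514 - 105338\right) = \left(90295 + 211024\right) - \left(-11922\right) \left(-314852\right) = 301319 - 3753665544 = -3753364225$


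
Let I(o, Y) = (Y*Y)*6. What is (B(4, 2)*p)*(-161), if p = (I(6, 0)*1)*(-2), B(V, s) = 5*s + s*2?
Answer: 0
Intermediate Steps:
I(o, Y) = 6*Y**2 (I(o, Y) = Y**2*6 = 6*Y**2)
B(V, s) = 7*s (B(V, s) = 5*s + 2*s = 7*s)
p = 0 (p = ((6*0**2)*1)*(-2) = ((6*0)*1)*(-2) = (0*1)*(-2) = 0*(-2) = 0)
(B(4, 2)*p)*(-161) = ((7*2)*0)*(-161) = (14*0)*(-161) = 0*(-161) = 0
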